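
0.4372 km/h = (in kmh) 0.4372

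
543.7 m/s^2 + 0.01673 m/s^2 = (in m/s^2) 543.7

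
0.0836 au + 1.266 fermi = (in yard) 1.368e+10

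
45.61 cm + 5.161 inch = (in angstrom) 5.872e+09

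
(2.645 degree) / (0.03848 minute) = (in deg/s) 1.146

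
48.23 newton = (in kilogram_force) 4.918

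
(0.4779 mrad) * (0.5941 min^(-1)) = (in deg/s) 0.0002711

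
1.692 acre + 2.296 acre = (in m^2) 1.614e+04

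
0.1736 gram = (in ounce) 0.006124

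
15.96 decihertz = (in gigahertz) 1.596e-09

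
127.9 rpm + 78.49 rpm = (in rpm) 206.4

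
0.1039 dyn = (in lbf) 2.336e-07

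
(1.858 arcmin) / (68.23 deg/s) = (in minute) 7.564e-06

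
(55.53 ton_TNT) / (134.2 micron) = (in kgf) 1.765e+14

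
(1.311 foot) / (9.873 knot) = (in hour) 2.185e-05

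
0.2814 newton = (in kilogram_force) 0.02869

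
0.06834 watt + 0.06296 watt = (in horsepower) 0.0001761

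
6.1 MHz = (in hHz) 6.1e+04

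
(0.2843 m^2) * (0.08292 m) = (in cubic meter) 0.02357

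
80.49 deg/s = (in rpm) 13.41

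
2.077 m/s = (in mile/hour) 4.646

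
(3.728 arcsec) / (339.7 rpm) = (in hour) 1.411e-10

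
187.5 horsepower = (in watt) 1.398e+05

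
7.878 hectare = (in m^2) 7.878e+04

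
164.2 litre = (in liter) 164.2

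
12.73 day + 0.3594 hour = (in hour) 305.9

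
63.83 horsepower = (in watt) 4.76e+04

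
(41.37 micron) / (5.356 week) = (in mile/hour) 2.857e-11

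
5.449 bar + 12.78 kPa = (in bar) 5.577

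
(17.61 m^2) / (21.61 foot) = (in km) 0.002674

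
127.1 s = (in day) 0.001471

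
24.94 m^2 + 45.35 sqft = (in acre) 0.007204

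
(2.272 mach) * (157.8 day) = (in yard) 1.153e+10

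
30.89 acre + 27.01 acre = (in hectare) 23.43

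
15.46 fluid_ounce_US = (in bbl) 0.002876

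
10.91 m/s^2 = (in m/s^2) 10.91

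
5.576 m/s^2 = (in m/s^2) 5.576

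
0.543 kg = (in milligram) 5.43e+05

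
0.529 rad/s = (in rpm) 5.052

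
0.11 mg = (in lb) 2.425e-07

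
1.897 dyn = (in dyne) 1.897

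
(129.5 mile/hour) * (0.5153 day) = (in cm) 2.577e+08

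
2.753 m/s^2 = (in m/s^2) 2.753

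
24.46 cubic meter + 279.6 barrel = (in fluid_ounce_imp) 2.425e+06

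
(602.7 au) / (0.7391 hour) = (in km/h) 1.22e+11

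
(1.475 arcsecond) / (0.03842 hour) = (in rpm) 4.937e-07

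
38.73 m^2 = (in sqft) 416.9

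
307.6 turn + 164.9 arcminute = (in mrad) 1.933e+06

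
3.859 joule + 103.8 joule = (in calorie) 25.73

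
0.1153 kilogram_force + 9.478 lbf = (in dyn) 4.329e+06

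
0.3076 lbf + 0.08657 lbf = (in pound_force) 0.3942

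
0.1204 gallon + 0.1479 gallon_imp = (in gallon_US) 0.298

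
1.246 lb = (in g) 565.2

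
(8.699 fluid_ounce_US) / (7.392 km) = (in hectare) 3.48e-12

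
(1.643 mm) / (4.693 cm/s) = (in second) 0.03501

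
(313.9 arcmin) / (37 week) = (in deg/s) 2.338e-07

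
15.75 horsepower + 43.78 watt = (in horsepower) 15.81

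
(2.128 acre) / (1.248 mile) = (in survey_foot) 14.07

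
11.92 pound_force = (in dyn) 5.302e+06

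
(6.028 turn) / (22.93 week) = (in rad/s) 2.731e-06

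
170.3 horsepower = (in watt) 1.27e+05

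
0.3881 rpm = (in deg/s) 2.329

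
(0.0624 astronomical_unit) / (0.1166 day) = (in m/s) 9.266e+05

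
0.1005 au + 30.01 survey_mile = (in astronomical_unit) 0.1005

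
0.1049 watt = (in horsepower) 0.0001407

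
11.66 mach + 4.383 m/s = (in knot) 7726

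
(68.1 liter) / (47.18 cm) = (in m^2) 0.1443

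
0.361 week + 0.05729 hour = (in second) 2.185e+05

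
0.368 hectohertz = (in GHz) 3.68e-08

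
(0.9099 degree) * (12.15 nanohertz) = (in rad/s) 1.93e-10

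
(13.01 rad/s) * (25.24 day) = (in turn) 4.515e+06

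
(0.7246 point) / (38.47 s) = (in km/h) 2.392e-05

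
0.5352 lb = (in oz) 8.563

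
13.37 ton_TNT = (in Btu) 5.302e+07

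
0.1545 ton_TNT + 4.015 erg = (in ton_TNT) 0.1545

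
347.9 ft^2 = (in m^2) 32.32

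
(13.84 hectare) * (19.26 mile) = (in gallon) 1.133e+12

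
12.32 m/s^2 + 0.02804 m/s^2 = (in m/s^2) 12.35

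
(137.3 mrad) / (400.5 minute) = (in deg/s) 0.0003274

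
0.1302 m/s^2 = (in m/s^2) 0.1302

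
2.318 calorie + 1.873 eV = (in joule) 9.699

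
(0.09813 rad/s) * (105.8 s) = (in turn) 1.652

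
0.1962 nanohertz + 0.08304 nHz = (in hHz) 2.792e-12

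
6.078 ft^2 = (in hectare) 5.647e-05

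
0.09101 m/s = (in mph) 0.2036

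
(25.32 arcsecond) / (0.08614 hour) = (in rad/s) 3.959e-07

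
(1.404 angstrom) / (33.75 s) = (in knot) 8.086e-12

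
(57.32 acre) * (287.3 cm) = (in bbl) 4.192e+06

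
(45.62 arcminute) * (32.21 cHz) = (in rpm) 0.04082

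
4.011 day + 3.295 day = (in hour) 175.3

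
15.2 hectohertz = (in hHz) 15.2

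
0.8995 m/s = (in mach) 0.002642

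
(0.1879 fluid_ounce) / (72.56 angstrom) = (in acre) 0.1892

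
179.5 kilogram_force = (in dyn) 1.76e+08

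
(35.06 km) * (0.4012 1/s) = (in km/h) 5.064e+04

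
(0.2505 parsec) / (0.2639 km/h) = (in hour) 2.929e+13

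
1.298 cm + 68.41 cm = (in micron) 6.971e+05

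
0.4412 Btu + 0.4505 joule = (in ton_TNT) 1.114e-07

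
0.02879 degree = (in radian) 0.0005025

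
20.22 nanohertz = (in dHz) 2.022e-07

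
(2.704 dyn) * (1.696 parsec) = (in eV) 8.832e+30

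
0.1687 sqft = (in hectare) 1.567e-06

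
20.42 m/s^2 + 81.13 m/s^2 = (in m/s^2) 101.5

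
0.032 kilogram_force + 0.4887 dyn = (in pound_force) 0.07055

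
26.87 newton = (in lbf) 6.041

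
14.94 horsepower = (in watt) 1.114e+04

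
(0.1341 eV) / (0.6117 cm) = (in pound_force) 7.896e-19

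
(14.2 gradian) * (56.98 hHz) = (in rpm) 1.214e+04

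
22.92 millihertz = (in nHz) 2.292e+07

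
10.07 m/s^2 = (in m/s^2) 10.07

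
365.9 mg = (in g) 0.3659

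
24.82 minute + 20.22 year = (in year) 20.22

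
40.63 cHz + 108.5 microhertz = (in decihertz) 4.064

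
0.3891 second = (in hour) 0.0001081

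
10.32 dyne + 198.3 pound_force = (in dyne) 8.821e+07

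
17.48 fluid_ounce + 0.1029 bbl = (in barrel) 0.1062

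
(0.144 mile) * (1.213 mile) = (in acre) 111.8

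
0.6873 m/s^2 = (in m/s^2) 0.6873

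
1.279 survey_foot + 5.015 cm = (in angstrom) 4.4e+09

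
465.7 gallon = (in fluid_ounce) 5.961e+04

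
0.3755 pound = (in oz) 6.008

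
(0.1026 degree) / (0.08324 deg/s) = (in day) 1.427e-05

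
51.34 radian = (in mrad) 5.134e+04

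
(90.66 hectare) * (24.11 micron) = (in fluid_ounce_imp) 7.693e+05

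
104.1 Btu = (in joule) 1.098e+05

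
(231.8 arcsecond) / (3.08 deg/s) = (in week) 3.457e-08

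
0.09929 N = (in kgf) 0.01012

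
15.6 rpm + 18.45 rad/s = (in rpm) 191.8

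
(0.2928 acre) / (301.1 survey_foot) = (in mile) 0.008023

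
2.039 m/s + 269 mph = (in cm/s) 1.223e+04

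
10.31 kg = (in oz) 363.7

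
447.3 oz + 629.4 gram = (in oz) 469.5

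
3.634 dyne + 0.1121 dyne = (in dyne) 3.746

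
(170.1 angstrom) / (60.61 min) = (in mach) 1.374e-14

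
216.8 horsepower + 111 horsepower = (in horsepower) 327.8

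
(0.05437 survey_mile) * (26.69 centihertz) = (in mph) 52.24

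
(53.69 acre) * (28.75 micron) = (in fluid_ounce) 2.112e+05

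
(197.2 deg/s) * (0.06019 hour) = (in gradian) 4.748e+04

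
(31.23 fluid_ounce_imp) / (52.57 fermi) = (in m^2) 1.688e+10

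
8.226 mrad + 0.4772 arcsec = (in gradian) 0.5238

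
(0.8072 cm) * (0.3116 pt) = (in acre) 2.193e-10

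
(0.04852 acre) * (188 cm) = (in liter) 3.691e+05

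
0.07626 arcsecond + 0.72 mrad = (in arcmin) 2.476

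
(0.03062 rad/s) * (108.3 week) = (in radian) 2.006e+06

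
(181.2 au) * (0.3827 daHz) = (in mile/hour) 2.321e+14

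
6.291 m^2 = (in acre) 0.001555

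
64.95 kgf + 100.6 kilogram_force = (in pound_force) 365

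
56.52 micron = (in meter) 5.652e-05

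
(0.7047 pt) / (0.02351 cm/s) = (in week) 1.748e-06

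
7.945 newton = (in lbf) 1.786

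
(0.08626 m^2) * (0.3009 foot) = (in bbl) 0.04976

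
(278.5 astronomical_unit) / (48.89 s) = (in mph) 1.906e+12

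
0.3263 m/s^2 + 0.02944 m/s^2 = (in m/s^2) 0.3557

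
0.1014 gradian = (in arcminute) 5.476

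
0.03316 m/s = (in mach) 9.739e-05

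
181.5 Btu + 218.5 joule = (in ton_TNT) 4.582e-05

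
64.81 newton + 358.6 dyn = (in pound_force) 14.57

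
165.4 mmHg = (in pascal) 2.205e+04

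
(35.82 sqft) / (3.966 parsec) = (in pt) 7.708e-14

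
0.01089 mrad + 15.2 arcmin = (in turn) 0.0007054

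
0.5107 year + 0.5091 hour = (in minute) 2.685e+05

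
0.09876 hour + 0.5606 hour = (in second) 2374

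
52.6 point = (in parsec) 6.014e-19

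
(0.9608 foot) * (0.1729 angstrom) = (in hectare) 5.063e-16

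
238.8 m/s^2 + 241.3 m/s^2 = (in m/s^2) 480.1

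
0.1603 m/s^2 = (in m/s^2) 0.1603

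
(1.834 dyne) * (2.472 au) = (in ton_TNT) 0.001621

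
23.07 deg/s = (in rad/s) 0.4026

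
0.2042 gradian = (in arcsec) 661.6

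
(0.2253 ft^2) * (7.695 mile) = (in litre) 2.592e+05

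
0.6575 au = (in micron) 9.836e+16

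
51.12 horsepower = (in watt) 3.812e+04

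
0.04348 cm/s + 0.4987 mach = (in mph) 379.8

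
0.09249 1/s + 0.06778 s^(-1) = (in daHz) 0.01603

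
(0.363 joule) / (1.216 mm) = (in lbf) 67.11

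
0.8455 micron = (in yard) 9.247e-07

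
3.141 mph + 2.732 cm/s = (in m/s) 1.431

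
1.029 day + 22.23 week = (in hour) 3759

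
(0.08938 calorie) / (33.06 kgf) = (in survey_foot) 0.003784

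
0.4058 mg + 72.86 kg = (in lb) 160.6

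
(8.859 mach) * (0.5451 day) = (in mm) 1.421e+11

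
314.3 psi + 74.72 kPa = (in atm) 22.12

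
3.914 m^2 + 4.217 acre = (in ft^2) 1.837e+05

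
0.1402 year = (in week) 7.31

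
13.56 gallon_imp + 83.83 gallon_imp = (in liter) 442.7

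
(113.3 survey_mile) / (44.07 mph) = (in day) 0.1071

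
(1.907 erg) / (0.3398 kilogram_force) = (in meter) 5.723e-08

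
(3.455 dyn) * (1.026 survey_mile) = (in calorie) 0.01363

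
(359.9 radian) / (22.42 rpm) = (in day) 0.001774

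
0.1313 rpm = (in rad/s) 0.01375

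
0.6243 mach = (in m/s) 212.6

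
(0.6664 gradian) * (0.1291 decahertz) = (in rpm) 0.129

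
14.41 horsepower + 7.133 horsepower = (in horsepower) 21.54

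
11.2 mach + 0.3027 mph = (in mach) 11.2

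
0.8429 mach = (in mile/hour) 642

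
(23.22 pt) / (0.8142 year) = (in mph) 7.136e-10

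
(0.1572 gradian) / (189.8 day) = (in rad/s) 1.506e-10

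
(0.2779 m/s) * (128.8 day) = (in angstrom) 3.093e+16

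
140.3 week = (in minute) 1.414e+06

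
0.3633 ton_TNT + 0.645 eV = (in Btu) 1.441e+06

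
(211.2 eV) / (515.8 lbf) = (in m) 1.475e-20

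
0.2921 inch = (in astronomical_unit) 4.96e-14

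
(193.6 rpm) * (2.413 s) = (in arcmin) 1.682e+05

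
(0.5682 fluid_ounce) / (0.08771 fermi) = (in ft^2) 2.062e+12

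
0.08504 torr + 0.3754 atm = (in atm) 0.3755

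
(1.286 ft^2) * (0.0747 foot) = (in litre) 2.72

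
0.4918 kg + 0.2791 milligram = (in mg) 4.918e+05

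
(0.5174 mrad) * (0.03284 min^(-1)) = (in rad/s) 2.832e-07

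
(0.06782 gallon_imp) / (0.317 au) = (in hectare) 6.501e-19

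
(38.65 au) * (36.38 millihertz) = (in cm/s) 2.103e+13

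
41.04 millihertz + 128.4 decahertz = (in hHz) 12.84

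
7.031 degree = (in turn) 0.01953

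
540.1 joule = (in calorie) 129.1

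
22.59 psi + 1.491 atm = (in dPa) 3.068e+06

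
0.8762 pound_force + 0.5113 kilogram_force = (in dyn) 8.912e+05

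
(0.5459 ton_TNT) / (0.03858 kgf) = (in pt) 1.711e+13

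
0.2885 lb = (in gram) 130.9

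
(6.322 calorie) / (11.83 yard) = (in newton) 2.445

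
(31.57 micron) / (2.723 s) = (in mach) 3.405e-08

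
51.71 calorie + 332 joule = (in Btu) 0.5197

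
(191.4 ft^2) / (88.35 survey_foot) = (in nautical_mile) 0.0003565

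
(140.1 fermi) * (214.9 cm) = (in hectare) 3.011e-17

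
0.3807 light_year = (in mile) 2.238e+12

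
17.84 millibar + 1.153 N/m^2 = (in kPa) 1.785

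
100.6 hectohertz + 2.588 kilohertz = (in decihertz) 1.265e+05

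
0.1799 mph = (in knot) 0.1563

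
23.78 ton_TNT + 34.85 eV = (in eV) 6.21e+29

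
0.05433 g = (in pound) 0.0001198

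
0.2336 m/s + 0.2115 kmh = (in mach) 0.0008586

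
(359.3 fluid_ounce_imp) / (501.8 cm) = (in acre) 5.027e-07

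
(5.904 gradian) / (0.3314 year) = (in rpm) 8.474e-08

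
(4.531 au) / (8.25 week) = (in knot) 2.641e+05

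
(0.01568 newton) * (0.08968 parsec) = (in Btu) 4.113e+10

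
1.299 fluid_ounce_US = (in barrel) 0.0002416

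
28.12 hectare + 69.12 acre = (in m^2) 5.609e+05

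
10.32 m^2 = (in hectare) 0.001032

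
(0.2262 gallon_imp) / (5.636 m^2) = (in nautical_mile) 9.852e-08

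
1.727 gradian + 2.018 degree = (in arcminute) 214.3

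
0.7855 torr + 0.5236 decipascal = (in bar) 0.001048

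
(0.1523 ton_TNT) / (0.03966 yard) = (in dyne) 1.757e+15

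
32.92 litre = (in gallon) 8.697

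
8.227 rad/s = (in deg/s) 471.4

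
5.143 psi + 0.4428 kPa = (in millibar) 359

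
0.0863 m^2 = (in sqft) 0.9289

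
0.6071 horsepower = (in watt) 452.7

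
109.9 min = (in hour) 1.832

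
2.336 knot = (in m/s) 1.202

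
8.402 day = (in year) 0.02302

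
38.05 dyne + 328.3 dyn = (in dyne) 366.3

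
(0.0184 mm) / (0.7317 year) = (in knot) 1.55e-12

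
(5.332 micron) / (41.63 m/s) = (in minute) 2.135e-09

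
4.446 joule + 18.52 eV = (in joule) 4.446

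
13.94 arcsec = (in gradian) 0.004302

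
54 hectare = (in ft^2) 5.813e+06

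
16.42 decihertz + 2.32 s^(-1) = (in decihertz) 39.62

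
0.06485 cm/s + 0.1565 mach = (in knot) 103.6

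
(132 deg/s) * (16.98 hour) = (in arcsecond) 2.905e+10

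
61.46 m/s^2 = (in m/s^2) 61.46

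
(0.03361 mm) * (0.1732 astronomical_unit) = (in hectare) 87.08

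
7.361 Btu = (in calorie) 1856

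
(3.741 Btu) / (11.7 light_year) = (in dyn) 3.566e-09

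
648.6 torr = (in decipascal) 8.647e+05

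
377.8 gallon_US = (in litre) 1430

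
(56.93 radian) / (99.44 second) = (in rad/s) 0.5725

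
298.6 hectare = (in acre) 737.9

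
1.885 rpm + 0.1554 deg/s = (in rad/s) 0.2001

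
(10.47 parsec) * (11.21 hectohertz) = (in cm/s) 3.622e+22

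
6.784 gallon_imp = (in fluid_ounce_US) 1043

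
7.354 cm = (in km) 7.354e-05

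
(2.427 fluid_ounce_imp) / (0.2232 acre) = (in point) 0.0002164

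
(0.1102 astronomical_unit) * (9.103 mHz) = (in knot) 2.917e+08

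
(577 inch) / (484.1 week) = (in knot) 9.73e-08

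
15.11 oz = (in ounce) 15.11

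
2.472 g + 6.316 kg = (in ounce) 222.9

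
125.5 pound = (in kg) 56.93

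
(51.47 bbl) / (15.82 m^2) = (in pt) 1466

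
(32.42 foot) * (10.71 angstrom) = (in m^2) 1.058e-08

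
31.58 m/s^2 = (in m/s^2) 31.58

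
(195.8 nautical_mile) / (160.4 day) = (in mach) 7.685e-05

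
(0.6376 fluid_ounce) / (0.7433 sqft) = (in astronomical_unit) 1.825e-15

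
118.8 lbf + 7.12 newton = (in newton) 535.6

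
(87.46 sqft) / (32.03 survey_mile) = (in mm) 0.1576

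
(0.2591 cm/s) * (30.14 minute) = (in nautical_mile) 0.00253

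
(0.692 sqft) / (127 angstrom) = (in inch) 1.993e+08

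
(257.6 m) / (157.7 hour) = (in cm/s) 0.04537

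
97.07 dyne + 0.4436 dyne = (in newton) 0.0009751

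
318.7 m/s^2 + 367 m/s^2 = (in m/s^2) 685.7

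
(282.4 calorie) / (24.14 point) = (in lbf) 3.119e+04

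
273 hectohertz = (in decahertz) 2730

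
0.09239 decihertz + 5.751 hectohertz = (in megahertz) 0.0005751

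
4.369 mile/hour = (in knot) 3.797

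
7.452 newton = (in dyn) 7.452e+05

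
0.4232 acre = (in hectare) 0.1713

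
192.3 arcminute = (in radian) 0.05594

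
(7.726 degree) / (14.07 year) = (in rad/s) 3.039e-10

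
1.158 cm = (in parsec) 3.753e-19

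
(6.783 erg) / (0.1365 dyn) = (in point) 1409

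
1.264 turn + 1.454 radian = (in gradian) 598.2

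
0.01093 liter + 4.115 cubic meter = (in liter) 4115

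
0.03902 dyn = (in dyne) 0.03902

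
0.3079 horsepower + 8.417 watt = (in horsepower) 0.3192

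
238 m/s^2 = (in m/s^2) 238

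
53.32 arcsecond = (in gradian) 0.01646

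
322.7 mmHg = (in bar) 0.4302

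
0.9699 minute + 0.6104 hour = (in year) 7.153e-05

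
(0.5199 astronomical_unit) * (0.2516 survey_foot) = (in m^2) 5.964e+09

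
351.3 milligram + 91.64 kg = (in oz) 3233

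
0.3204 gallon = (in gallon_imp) 0.2668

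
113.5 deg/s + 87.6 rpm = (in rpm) 106.5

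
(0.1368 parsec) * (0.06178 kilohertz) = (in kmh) 9.388e+17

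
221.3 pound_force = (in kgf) 100.4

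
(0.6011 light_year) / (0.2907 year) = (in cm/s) 6.203e+10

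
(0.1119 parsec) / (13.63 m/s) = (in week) 4.189e+08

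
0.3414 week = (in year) 0.006547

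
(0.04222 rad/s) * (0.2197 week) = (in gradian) 3.571e+05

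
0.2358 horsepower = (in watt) 175.8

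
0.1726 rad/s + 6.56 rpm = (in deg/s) 49.25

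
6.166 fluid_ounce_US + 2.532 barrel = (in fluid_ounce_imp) 1.417e+04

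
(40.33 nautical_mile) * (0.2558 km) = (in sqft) 2.057e+08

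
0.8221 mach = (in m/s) 279.9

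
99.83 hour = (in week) 0.5942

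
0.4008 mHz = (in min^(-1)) 0.02405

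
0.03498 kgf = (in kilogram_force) 0.03498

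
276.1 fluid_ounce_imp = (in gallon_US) 2.072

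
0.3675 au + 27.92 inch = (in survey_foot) 1.804e+11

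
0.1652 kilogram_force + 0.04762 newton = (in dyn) 1.668e+05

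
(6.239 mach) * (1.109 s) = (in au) 1.575e-08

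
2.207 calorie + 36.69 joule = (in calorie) 10.98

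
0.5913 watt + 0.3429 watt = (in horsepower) 0.001253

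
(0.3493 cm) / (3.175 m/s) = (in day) 1.273e-08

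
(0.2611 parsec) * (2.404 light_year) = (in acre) 4.528e+28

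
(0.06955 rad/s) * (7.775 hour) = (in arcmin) 6.692e+06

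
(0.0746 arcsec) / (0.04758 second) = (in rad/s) 7.601e-06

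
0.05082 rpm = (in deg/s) 0.3049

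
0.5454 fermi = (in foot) 1.789e-15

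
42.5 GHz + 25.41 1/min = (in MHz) 4.25e+04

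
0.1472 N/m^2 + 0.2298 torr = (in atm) 0.0003038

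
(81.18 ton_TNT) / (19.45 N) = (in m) 1.746e+10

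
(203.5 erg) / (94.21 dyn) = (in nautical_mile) 1.166e-05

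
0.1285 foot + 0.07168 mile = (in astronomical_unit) 7.714e-10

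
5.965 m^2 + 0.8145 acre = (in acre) 0.816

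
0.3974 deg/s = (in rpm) 0.06623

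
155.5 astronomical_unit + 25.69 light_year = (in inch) 9.57e+18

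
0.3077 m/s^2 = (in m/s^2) 0.3077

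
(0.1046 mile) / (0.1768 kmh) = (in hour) 0.9521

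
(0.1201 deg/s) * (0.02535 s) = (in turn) 8.457e-06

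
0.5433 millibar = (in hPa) 0.5433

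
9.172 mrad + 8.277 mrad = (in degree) 0.9998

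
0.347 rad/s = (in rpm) 3.314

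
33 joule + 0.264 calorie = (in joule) 34.1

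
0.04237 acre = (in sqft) 1846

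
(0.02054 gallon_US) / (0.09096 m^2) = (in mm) 0.8548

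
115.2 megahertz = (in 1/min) 6.912e+09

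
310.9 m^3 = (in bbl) 1956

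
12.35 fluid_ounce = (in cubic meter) 0.0003652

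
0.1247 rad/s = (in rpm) 1.191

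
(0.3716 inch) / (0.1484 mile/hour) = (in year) 4.512e-09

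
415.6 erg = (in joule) 4.156e-05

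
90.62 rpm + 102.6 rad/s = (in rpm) 1070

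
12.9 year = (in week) 672.6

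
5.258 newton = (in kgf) 0.5362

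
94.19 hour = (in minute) 5651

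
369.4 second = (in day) 0.004275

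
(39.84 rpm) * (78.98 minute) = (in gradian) 1.259e+06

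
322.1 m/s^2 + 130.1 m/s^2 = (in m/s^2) 452.2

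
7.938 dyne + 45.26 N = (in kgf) 4.615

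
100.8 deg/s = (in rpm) 16.8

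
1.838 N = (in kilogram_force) 0.1874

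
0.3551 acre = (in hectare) 0.1437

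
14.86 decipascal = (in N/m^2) 1.486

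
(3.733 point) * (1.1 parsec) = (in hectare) 4.47e+09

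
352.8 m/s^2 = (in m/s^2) 352.8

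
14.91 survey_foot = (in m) 4.545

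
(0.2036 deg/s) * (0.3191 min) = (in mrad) 68.04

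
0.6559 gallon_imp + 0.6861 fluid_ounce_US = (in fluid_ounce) 101.5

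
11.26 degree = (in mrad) 196.5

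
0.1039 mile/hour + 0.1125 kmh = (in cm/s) 7.77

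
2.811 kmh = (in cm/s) 78.08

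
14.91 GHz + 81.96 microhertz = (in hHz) 1.491e+08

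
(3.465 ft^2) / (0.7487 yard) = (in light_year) 4.97e-17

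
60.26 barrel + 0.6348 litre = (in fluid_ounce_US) 3.24e+05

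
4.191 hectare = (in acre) 10.36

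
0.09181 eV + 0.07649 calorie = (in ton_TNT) 7.649e-11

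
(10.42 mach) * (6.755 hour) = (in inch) 3.397e+09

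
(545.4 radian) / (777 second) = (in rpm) 6.703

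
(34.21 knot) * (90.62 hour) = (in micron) 5.741e+12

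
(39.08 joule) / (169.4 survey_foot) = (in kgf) 0.07718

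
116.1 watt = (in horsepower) 0.1557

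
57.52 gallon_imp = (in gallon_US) 69.08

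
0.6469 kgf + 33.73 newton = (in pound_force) 9.009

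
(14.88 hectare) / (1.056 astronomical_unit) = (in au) 6.296e-18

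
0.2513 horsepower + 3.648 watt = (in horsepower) 0.2562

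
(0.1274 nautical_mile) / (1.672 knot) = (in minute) 4.572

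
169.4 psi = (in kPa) 1168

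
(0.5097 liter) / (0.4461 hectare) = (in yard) 1.25e-07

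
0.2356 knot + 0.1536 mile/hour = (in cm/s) 18.99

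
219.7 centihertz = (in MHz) 2.197e-06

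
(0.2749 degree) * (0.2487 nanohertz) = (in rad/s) 1.193e-12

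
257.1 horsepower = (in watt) 1.917e+05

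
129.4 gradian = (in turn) 0.3235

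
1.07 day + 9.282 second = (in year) 0.002932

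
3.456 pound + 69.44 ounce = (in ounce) 124.7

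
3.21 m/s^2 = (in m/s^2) 3.21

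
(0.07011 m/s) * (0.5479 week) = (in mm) 2.323e+07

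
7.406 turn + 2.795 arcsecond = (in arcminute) 1.6e+05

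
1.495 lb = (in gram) 678.1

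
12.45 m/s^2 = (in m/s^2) 12.45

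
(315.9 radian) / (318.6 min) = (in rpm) 0.1578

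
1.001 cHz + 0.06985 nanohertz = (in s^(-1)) 0.01001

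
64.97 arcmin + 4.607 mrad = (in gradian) 1.496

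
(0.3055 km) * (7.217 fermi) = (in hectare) 2.205e-16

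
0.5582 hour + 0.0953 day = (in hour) 2.845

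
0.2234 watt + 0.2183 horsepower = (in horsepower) 0.2186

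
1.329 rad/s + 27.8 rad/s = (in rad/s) 29.13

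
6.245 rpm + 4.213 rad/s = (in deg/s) 278.9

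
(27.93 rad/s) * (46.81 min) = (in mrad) 7.844e+07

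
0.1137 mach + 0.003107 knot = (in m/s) 38.72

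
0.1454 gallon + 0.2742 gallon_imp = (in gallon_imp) 0.3953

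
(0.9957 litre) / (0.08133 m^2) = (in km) 1.224e-05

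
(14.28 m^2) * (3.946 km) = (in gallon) 1.489e+07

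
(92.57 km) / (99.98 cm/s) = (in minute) 1543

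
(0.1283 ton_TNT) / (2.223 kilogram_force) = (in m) 2.462e+07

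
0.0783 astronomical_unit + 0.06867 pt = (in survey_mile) 7.278e+06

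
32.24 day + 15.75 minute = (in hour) 774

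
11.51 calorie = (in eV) 3.006e+20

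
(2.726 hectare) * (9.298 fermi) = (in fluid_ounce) 8.571e-06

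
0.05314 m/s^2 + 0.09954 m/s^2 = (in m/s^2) 0.1527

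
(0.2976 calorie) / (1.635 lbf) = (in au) 1.144e-12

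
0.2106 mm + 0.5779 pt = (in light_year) 4.381e-20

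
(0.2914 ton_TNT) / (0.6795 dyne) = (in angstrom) 1.794e+24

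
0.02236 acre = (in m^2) 90.49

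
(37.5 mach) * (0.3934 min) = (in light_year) 3.186e-11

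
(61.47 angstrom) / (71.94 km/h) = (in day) 3.56e-15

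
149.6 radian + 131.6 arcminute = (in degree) 8574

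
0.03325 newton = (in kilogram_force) 0.003391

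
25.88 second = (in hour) 0.007189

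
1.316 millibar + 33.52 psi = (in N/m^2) 2.312e+05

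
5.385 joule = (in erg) 5.385e+07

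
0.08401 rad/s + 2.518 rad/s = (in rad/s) 2.602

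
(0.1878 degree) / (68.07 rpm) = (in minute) 7.664e-06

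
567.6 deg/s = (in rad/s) 9.906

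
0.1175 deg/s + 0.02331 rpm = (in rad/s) 0.004492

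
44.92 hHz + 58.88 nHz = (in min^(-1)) 2.695e+05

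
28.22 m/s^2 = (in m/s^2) 28.22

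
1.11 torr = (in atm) 0.001461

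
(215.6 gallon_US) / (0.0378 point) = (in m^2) 6.12e+04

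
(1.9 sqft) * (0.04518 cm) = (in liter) 0.07975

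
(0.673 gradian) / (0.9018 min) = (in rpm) 0.001866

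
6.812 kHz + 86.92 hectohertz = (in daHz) 1550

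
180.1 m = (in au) 1.204e-09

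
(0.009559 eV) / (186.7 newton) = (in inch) 3.23e-22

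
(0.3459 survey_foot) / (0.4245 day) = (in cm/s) 0.0002875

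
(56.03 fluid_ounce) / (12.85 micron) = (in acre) 0.03186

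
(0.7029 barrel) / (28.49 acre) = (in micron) 0.9693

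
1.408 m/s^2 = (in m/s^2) 1.408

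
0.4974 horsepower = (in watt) 370.9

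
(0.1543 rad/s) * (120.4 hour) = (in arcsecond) 1.379e+10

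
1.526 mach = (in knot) 1010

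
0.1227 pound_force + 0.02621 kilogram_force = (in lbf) 0.1805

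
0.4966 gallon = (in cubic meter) 0.00188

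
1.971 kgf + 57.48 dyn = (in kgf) 1.971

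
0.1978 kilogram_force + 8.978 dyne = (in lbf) 0.4361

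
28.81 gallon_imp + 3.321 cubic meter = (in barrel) 21.71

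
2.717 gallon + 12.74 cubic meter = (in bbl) 80.2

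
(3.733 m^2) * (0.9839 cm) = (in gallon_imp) 8.079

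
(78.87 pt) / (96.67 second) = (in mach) 8.453e-07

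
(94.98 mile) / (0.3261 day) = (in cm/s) 542.5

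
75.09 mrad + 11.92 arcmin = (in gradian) 5.001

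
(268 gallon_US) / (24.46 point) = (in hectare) 0.01176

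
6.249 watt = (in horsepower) 0.00838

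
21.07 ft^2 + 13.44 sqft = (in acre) 0.0007922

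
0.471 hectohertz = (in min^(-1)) 2826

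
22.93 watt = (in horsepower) 0.03075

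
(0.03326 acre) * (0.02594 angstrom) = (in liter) 3.491e-07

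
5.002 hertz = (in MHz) 5.002e-06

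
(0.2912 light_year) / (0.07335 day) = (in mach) 1.277e+09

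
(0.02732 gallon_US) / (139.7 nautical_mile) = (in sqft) 4.303e-09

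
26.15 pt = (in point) 26.15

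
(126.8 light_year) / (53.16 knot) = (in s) 4.387e+16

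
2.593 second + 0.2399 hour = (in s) 866.2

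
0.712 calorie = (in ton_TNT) 7.12e-10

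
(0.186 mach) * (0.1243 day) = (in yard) 7.438e+05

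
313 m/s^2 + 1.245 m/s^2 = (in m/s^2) 314.2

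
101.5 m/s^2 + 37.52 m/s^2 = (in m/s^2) 139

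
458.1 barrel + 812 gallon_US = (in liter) 7.591e+04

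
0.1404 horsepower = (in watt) 104.7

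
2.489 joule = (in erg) 2.489e+07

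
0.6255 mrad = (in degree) 0.03584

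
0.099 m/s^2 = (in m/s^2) 0.099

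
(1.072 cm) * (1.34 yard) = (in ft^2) 0.1414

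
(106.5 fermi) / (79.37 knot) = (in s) 2.608e-15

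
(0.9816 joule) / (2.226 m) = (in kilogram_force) 0.04497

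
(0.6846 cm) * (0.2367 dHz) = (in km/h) 0.0005834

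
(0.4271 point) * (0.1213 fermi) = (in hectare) 1.828e-24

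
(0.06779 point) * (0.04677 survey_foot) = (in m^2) 3.409e-07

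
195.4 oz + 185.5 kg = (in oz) 6739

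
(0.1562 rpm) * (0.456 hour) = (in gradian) 1709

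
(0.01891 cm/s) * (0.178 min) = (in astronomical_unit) 1.35e-14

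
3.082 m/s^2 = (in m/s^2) 3.082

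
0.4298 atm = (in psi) 6.316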